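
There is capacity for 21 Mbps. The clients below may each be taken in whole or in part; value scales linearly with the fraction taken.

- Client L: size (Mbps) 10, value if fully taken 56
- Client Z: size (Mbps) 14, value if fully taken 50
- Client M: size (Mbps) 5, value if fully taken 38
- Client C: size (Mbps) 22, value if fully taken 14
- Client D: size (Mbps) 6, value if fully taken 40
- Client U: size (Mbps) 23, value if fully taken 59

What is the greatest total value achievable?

134

Best value per unit of size first: Client M 38/5≈7.6, Client D 40/6≈6.67, Client L 56/10≈5.6, Client Z 50/14≈3.57, Client U 59/23≈2.57, Client C 14/22≈0.636.
Client M: take in full, 5 Mbps for value 38 — 16 left.
Client D: take in full, 6 Mbps for value 40 — 10 left.
Client L: take in full, 10 Mbps for value 56 — 0 left.
Total value = 134.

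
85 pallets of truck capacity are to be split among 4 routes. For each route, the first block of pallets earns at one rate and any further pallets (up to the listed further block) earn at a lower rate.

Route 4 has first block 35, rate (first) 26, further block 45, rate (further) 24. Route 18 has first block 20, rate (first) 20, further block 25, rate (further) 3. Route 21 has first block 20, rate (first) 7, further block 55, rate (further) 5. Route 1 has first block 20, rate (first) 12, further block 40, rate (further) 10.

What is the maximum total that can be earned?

Treat each block as its own option and order by rate: Route 4/first 26 > Route 4/second 24 > Route 18/first 20 > Route 1/first 12 > Route 1/second 10 > Route 21/first 7 > Route 21/second 5 > Route 18/second 3.
Route 4/first (26): +35 — 50 left.
Route 4/second (24): +45 — 5 left.
5 remain; put them into Route 18 first at 20.
Total = 26×35 + 24×45 + 20×5 = 2090.

2090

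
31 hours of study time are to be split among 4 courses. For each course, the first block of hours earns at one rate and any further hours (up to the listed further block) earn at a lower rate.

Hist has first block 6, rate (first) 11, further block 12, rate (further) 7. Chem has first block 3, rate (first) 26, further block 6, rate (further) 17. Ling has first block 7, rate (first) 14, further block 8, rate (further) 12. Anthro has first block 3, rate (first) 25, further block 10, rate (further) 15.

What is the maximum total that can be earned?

Order all 8 blocks by rate: Chem/tier1 26 > Anthro/tier1 25 > Chem/tier2 17 > Anthro/tier2 15 > Ling/tier1 14 > Ling/tier2 12 > Hist/tier1 11 > Hist/tier2 7.
Fill Chem tier1 block (3 at 26) ; 28 left.
Fill Anthro tier1 block (3 at 25) ; 25 left.
Chem/tier2 (17): +6 ; 19 left.
Anthro/tier2 (15): +10 ; 9 left.
Fill Ling tier1 block (7 at 14) ; 2 left.
Ling tier2 at 12: only 2 left, fill 2.
Total = 26×3 + 25×3 + 17×6 + 15×10 + 14×7 + 12×2 = 527.

527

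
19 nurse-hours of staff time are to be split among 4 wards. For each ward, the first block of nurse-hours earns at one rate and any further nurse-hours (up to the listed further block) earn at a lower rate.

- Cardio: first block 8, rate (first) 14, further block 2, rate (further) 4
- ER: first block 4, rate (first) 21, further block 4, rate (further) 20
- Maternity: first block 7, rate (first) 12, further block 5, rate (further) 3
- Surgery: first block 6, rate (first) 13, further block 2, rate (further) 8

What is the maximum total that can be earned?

315

Order all 8 blocks by rate: ER/T1 21 > ER/T2 20 > Cardio/T1 14 > Surgery/T1 13 > Maternity/T1 12 > Surgery/T2 8 > Cardio/T2 4 > Maternity/T2 3.
Fill ER T1 block (4 at 21) — 15 left.
ER/T2 (20): +4 — 11 left.
Cardio T1 at 14: fill all 8 — 3 left.
Surgery T1 at 13: only 3 left, fill 3.
Total = 21×4 + 20×4 + 14×8 + 13×3 = 315.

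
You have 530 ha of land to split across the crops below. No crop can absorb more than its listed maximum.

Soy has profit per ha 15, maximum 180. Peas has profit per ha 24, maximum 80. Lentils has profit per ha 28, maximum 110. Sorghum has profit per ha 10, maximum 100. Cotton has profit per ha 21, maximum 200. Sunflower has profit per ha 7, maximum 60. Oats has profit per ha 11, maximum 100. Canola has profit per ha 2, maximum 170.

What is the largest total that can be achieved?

Highest profit per ha first: Lentils 28 > Peas 24 > Cotton 21 > Soy 15 > Oats 11 > Sorghum 10 > Sunflower 7 > Canola 2.
Lentils: +110 to 110 (cap) ; 420 left.
Peas: +80 to 80 (cap) ; 340 left.
Cotton: +200 to 200 (cap) ; 140 left.
Soy has room for 180 but only 140 remain, so it gets 140.
Total = 15×140 + 24×80 + 28×110 + 21×200 = 11300.

11300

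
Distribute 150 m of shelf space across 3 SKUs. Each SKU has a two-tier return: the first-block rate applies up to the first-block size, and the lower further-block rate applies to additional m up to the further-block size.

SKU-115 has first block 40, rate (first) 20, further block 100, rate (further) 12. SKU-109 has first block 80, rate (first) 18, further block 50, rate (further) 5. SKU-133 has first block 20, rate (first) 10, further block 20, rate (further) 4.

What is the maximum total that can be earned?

Rank every tier by rate: SKU-115/T1 20 > SKU-109/T1 18 > SKU-115/T2 12 > SKU-133/T1 10 > SKU-109/T2 5 > SKU-133/T2 4.
SKU-115 T1 at 20: fill all 40 — 110 left.
Fill SKU-109 T1 block (80 at 18) — 30 left.
SKU-115/T2: +30 of 100 at 12; pool empty.
Total = 20×40 + 18×80 + 12×30 = 2600.

2600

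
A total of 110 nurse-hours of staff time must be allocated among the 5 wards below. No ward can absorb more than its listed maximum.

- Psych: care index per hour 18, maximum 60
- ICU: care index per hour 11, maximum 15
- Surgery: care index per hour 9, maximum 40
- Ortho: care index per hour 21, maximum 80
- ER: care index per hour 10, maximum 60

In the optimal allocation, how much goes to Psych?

Rank by care index per hour: Ortho 21 > Psych 18 > ICU 11 > ER 10 > Surgery 9.
Give Ortho 80 to hit its cap of 80 ; 30 left.
Psych has room for 60 but only 30 remain, so it gets 30.

30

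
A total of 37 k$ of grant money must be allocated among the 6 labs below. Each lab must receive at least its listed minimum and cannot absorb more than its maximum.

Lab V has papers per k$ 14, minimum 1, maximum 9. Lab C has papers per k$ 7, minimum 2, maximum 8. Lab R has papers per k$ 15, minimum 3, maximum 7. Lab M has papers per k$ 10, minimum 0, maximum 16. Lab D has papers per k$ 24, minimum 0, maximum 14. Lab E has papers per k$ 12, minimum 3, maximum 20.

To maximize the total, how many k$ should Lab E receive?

5

Meeting every minimum uses 1+2+3+0+0+3 = 9 k$, leaving 28.
Order the labs by papers per k$: Lab D 24 > Lab R 15 > Lab V 14 > Lab E 12 > Lab M 10 > Lab C 7.
Give Lab D 14 more to hit its cap of 14 ; 14 left.
Lab R: +4 to 7 (cap) ; 10 left.
Give Lab V 8 more to hit its cap of 9 ; 2 left.
Only 2 left; Lab E takes them to reach 5.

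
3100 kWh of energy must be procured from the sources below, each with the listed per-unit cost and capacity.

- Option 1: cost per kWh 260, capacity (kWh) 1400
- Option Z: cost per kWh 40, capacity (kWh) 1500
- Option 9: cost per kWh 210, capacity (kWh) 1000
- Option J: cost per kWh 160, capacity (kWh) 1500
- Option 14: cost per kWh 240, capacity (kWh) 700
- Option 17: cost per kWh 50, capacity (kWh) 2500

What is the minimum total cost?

140000

Cheapest first:
Take 1500 from Option Z at 40 — need 1600 more.
Option 17 at 50: take 1600 of its 2500 — requirement met.
Option J, Option 9, Option 14, Option 1: unused.
Cost = 1500×40 + 1600×50 = 140000.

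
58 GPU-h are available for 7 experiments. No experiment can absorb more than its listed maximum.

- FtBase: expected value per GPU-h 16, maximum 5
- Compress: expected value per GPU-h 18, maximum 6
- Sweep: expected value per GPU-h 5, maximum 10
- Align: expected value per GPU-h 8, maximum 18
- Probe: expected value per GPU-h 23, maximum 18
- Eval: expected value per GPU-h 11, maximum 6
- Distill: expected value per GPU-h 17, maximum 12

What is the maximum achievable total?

Order the experiments by expected value per GPU-h: Probe 23 > Compress 18 > Distill 17 > FtBase 16 > Eval 11 > Align 8 > Sweep 5.
Give Probe 18 to hit its cap of 18 ; 40 left.
Compress: +6 to 6 (cap) ; 34 left.
Distill takes 12 to reach its cap of 12 ; 22 left.
FtBase takes 5 to reach its cap of 5 ; 17 left.
Eval takes 6 to reach its cap of 6 ; 11 left.
Only 11 left; Align takes them to reach 11.
Total = 16×5 + 18×6 + 8×11 + 23×18 + 11×6 + 17×12 = 960.

960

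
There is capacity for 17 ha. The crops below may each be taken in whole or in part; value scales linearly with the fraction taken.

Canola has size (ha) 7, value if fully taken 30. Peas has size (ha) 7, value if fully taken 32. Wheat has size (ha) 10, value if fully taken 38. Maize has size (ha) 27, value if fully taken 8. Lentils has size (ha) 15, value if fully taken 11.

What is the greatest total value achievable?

Sort by value density: Peas 32/7≈4.57, Canola 30/7≈4.29, Wheat 38/10≈3.8, Lentils 11/15≈0.733, Maize 8/27≈0.296.
All 7 ha of Peas fit (value 32) → 10 remain.
All 7 ha of Canola fit (value 30) → 3 remain.
Fill the last 3 ha with part of Wheat: 3/10 of it earns 11.4.
Total value = 73.4.

73.4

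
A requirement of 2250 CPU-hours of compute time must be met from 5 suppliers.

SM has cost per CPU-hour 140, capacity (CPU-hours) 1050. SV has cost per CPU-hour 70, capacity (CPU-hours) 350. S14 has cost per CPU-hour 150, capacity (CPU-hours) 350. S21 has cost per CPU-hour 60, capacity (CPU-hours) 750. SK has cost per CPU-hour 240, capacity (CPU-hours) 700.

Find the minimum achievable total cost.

Cheapest first:
S21 at 60: take all 750 CPU-hours — 1500 still needed.
SV at 70: take all 350 CPU-hours — 1150 still needed.
SM (140): use full 1050 — 100 CPU-hours to go.
S14 (150): take the remaining 100 — done.
SK: unused.
Cost = 750×60 + 350×70 + 1050×140 + 100×150 = 231500.

231500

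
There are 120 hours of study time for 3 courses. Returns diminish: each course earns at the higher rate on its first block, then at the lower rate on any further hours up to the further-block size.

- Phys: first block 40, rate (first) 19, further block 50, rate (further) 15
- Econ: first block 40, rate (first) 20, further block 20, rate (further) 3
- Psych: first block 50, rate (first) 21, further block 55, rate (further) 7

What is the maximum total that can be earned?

Order all 6 blocks by rate: Psych/T1 21 > Econ/T1 20 > Phys/T1 19 > Phys/T2 15 > Psych/T2 7 > Econ/T2 3.
Psych T1 at 21: fill all 50 — 70 left.
Econ T1 at 20: fill all 40 — 30 left.
Phys/T1: +30 of 40 at 19; pool empty.
Total = 21×50 + 20×40 + 19×30 = 2420.

2420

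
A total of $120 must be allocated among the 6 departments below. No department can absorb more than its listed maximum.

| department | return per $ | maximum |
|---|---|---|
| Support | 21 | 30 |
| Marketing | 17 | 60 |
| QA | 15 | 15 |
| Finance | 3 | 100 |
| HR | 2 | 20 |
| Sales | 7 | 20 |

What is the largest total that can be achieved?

Highest return per $ first: Support 21 > Marketing 17 > QA 15 > Sales 7 > Finance 3 > HR 2.
Support: +30 to 30 (cap) — 90 left.
Give Marketing 60 to hit its cap of 60 — 30 left.
QA: +15 to 15 (cap) — 15 left.
Sales has room for 20 but only 15 remain, so it gets 15.
Total = 21×30 + 17×60 + 15×15 + 7×15 = 1980.

1980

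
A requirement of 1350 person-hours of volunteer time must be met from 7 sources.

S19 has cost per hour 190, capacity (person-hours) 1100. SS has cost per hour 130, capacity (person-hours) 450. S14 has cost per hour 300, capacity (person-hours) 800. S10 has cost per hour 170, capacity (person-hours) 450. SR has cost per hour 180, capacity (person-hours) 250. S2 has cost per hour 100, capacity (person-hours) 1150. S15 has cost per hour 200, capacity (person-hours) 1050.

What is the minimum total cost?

Fill from the cheapest source first.
S2 (100): use full 1150 — 200 person-hours to go.
SS (130): take the remaining 200 — done.
S10, SR, S19, S15, S14: unused.
Cost = 1150×100 + 200×130 = 141000.

141000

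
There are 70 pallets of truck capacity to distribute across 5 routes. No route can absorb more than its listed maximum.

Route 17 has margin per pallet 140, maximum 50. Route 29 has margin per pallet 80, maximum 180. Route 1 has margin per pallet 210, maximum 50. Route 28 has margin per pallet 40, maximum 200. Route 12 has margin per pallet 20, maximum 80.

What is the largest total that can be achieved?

13300

Highest margin per pallet first: Route 1 210 > Route 17 140 > Route 29 80 > Route 28 40 > Route 12 20.
Route 1 takes 50 to reach its cap of 50 — 20 left.
Only 20 left; Route 17 takes them to reach 20.
Total = 140×20 + 210×50 = 13300.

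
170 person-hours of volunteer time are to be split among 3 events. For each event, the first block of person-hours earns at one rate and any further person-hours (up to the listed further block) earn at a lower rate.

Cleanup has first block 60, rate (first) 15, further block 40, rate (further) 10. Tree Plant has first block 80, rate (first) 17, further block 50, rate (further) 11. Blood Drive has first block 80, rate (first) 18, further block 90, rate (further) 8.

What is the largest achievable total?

2950

Treat each block as its own option and order by rate: Blood Drive/T1 18 > Tree Plant/T1 17 > Cleanup/T1 15 > Tree Plant/T2 11 > Cleanup/T2 10 > Blood Drive/T2 8.
Blood Drive T1 at 18: fill all 80 → 90 left.
Tree Plant/T1 (17): +80 → 10 left.
Cleanup/T1: +10 of 60 at 15; pool empty.
Total = 18×80 + 17×80 + 15×10 = 2950.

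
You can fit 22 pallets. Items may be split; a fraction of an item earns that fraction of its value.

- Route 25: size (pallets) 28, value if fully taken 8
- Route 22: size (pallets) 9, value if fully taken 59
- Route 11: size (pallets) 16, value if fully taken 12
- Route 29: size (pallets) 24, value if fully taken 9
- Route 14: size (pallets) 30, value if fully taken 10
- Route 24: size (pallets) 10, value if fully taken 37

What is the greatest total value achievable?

98.25

Rank by value-to-size ratio: Route 22 59/9≈6.56, Route 24 37/10≈3.7, Route 11 12/16≈0.75, Route 29 9/24≈0.375, Route 14 10/30≈0.333, Route 25 8/28≈0.286.
All 9 pallets of Route 22 fit (value 59) ; 13 remain.
Route 24: take in full, 10 pallets for value 37 ; 3 left.
Fill the last 3 pallets with part of Route 11: 3/16 of it earns 2.25.
Total value = 98.25.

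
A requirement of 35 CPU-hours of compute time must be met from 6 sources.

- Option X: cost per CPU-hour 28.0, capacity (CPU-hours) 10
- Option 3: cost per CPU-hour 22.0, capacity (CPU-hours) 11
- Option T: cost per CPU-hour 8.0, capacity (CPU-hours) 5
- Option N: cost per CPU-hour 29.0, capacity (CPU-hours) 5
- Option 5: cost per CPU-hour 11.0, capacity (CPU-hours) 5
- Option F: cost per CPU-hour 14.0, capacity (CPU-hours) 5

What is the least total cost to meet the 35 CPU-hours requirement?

Cheapest first:
Option T at 8.0: take all 5 CPU-hours — 30 still needed.
Option 5 (11.0): use full 5 — 25 CPU-hours to go.
Take 5 from Option F at 14.0 — need 20 more.
Option 3 (22.0): use full 11 — 9 CPU-hours to go.
Take 9 from Option X at 28.0 to finish.
Option N: unused.
Cost = 5×8.0 + 5×11.0 + 5×14.0 + 11×22.0 + 9×28.0 = 659.

659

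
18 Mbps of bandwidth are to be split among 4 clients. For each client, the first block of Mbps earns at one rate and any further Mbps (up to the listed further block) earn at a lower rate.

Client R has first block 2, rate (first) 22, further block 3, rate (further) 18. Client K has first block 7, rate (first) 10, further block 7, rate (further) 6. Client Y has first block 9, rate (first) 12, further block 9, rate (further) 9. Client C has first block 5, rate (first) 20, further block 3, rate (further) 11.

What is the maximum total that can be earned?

Order all 8 blocks by rate: Client R/first 22 > Client C/first 20 > Client R/second 18 > Client Y/first 12 > Client C/second 11 > Client K/first 10 > Client Y/second 9 > Client K/second 6.
Fill Client R first block (2 at 22) — 16 left.
Client C first at 20: fill all 5 — 11 left.
Client R second at 18: fill all 3 — 8 left.
Client Y/first: +8 of 9 at 12; pool empty.
Total = 22×2 + 20×5 + 18×3 + 12×8 = 294.

294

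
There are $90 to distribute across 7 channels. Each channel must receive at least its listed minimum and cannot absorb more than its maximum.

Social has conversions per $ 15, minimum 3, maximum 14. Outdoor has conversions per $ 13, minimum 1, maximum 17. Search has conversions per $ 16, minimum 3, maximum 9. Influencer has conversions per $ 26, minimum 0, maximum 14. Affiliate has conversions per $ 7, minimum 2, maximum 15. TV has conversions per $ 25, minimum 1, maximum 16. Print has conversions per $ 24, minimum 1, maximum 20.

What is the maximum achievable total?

Meeting every minimum uses 3+1+3+0+2+1+1 = 11 $, leaving 79.
Rank by conversions per $: Influencer 26 > TV 25 > Print 24 > Search 16 > Social 15 > Outdoor 13 > Affiliate 7.
Influencer: +14 to 14 (cap) — 65 left.
Give TV 15 more to hit its cap of 16 — 50 left.
Give Print 19 more to hit its cap of 20 — 31 left.
Search: +6 to 9 (cap) — 25 left.
Social takes 11 more to reach its cap of 14 — 14 left.
Outdoor has room for 16 more but only 14 remain, so it gets 15.
Total = 15×14 + 13×15 + 16×9 + 26×14 + 7×2 + 25×16 + 24×20 = 1807.

1807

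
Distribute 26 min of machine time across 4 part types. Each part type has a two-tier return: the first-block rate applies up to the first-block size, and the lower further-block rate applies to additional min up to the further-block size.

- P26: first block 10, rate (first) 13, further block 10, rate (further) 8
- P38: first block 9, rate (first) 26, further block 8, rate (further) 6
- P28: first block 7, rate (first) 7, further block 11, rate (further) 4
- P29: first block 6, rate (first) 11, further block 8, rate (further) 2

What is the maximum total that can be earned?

Treat each block as its own option and order by rate: P38/first 26 > P26/first 13 > P29/first 11 > P26/second 8 > P28/first 7 > P38/second 6 > P28/second 4 > P29/second 2.
Fill P38 first block (9 at 26) → 17 left.
P26/first (13): +10 → 7 left.
P29/first (11): +6 → 1 left.
P26 second at 8: only 1 left, fill 1.
Total = 26×9 + 13×10 + 11×6 + 8×1 = 438.

438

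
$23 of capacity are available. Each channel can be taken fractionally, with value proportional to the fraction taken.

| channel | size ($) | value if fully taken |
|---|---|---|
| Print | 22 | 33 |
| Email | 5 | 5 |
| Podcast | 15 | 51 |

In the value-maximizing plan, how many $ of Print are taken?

8

Best value per unit of size first: Podcast 51/15≈3.4, Print 33/22≈1.5, Email 5/5≈1.
Podcast: take in full, 15 $ for value 51 → 8 left.
Only 8 $ remain; take 8/22 of Print for value 33×8/22 = 12.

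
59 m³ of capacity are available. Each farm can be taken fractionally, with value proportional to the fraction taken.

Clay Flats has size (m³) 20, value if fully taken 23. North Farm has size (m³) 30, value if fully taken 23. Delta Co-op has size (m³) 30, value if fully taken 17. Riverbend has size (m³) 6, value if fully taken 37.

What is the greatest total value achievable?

84.7

Sort by value density: Riverbend 37/6≈6.17, Clay Flats 23/20≈1.15, North Farm 23/30≈0.767, Delta Co-op 17/30≈0.567.
All 6 m³ of Riverbend fit (value 37) → 53 remain.
All 20 m³ of Clay Flats fit (value 23) → 33 remain.
All 30 m³ of North Farm fit (value 23) → 3 remain.
Fill the last 3 m³ with part of Delta Co-op: 3/30 of it earns 1.7.
Total value = 84.7.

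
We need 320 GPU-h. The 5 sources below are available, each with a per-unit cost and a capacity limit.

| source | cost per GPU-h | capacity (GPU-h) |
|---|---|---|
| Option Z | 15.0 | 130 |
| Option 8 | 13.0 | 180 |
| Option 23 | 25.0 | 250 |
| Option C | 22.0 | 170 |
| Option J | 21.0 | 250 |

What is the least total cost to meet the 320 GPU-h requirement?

4500

Fill from the cheapest source first.
Take 180 from Option 8 at 13.0 ; need 140 more.
Option Z at 15.0: take all 130 GPU-h ; 10 still needed.
Option J (21.0): take the remaining 10 ; done.
Option C, Option 23: unused.
Cost = 180×13.0 + 130×15.0 + 10×21.0 = 4500.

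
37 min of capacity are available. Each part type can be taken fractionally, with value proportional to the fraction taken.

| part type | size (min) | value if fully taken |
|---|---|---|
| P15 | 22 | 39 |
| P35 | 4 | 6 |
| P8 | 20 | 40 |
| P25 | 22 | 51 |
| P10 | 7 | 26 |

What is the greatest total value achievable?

Best value per unit of size first: P10 26/7≈3.71, P25 51/22≈2.32, P8 40/20≈2, P15 39/22≈1.77, P35 6/4≈1.5.
Take all of P10 (7 min, value 26) ; 30 min left.
Take all of P25 (22 min, value 51) ; 8 min left.
Fill the last 8 min with part of P8: 8/20 of it earns 16.
Total value = 93.

93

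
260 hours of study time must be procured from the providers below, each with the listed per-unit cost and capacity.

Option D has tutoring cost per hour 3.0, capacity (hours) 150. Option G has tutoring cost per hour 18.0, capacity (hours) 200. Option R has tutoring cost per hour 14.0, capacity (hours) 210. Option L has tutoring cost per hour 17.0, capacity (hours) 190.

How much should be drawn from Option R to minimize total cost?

110

Cheapest first:
Option D (3.0): use full 150 → 110 hours to go.
Take 110 from Option R at 14.0 to finish.
Option L, Option G: unused.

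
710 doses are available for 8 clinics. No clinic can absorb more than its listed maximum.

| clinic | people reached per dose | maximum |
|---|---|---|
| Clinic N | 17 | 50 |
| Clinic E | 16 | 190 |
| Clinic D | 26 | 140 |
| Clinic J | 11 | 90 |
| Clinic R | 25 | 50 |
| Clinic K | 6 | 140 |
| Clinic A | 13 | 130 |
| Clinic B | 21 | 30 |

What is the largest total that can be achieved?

12270

Highest people reached per dose first: Clinic D 26 > Clinic R 25 > Clinic B 21 > Clinic N 17 > Clinic E 16 > Clinic A 13 > Clinic J 11 > Clinic K 6.
Clinic D takes 140 to reach its cap of 140 → 570 left.
Give Clinic R 50 to hit its cap of 50 → 520 left.
Clinic B takes 30 to reach its cap of 30 → 490 left.
Clinic N: +50 to 50 (cap) → 440 left.
Clinic E: +190 to 190 (cap) → 250 left.
Give Clinic A 130 to hit its cap of 130 → 120 left.
Give Clinic J 90 to hit its cap of 90 → 30 left.
Clinic K: +30 (room for 140) → 30. Pool exhausted.
Total = 17×50 + 16×190 + 26×140 + 11×90 + 25×50 + 6×30 + 13×130 + 21×30 = 12270.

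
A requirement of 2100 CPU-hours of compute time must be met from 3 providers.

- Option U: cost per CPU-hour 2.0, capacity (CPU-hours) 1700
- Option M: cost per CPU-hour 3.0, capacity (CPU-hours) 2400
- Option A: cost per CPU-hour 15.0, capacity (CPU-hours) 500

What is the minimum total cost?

Fill from the cheapest provider first.
Option U at 2.0: take all 1700 CPU-hours → 400 still needed.
Option M (3.0): take the remaining 400 → done.
Option A: unused.
Cost = 1700×2.0 + 400×3.0 = 4600.

4600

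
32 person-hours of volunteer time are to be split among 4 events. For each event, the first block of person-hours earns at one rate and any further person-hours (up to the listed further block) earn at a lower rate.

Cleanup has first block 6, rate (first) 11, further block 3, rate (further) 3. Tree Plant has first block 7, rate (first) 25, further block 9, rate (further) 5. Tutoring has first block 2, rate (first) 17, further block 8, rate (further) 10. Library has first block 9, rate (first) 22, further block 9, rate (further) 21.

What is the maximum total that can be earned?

651

Order all 8 blocks by rate: Tree Plant/first 25 > Library/first 22 > Library/second 21 > Tutoring/first 17 > Cleanup/first 11 > Tutoring/second 10 > Tree Plant/second 5 > Cleanup/second 3.
Tree Plant first at 25: fill all 7 ; 25 left.
Library first at 22: fill all 9 ; 16 left.
Library second at 21: fill all 9 ; 7 left.
Tutoring first at 17: fill all 2 ; 5 left.
Cleanup/first: +5 of 6 at 11; pool empty.
Total = 25×7 + 22×9 + 21×9 + 17×2 + 11×5 = 651.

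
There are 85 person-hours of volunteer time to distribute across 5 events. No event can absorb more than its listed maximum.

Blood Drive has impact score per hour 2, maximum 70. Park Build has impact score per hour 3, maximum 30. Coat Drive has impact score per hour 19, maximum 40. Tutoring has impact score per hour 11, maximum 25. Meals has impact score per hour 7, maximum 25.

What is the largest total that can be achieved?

Highest impact score per hour first: Coat Drive 19 > Tutoring 11 > Meals 7 > Park Build 3 > Blood Drive 2.
Coat Drive takes 40 to reach its cap of 40 ; 45 left.
Give Tutoring 25 to hit its cap of 25 ; 20 left.
Meals: +20 (room for 25) → 20. Pool exhausted.
Total = 19×40 + 11×25 + 7×20 = 1175.

1175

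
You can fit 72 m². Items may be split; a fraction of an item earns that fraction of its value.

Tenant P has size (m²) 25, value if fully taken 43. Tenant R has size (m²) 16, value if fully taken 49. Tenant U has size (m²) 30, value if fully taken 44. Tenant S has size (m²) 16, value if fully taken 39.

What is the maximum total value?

153

Best value per unit of size first: Tenant R 49/16≈3.06, Tenant S 39/16≈2.44, Tenant P 43/25≈1.72, Tenant U 44/30≈1.47.
All 16 m² of Tenant R fit (value 49) → 56 remain.
All 16 m² of Tenant S fit (value 39) → 40 remain.
Take all of Tenant P (25 m², value 43) → 15 m² left.
Fill the last 15 m² with part of Tenant U: 15/30 of it earns 22.
Total value = 153.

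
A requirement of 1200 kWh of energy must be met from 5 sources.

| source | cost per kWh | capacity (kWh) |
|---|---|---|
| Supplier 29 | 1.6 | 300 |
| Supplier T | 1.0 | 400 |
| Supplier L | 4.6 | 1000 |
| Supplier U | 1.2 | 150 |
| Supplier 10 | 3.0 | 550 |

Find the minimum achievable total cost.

Cheapest first:
Take 400 from Supplier T at 1.0 — need 800 more.
Supplier U (1.2): use full 150 — 650 kWh to go.
Take 300 from Supplier 29 at 1.6 — need 350 more.
Supplier 10 (3.0): take the remaining 350 — done.
Supplier L: unused.
Cost = 400×1.0 + 150×1.2 + 300×1.6 + 350×3.0 = 2110.

2110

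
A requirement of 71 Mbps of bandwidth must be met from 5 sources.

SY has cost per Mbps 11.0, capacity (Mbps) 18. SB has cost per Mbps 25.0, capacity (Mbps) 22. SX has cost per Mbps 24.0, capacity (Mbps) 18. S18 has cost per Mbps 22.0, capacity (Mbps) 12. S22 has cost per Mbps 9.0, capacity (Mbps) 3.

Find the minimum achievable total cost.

1421

Cheapest first:
S22 (9.0): use full 3 ; 68 Mbps to go.
SY (11.0): use full 18 ; 50 Mbps to go.
S18 at 22.0: take all 12 Mbps ; 38 still needed.
Take 18 from SX at 24.0 ; need 20 more.
Take 20 from SB at 25.0 to finish.
Cost = 3×9.0 + 18×11.0 + 12×22.0 + 18×24.0 + 20×25.0 = 1421.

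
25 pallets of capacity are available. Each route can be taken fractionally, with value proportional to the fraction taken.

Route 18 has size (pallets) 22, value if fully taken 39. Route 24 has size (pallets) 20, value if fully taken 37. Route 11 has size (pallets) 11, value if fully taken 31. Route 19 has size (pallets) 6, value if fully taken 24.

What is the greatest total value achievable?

Rank by value-to-size ratio: Route 19 24/6≈4, Route 11 31/11≈2.82, Route 24 37/20≈1.85, Route 18 39/22≈1.77.
Route 19: take in full, 6 pallets for value 24 → 19 left.
Route 11: take in full, 11 pallets for value 31 → 8 left.
8 pallets left: a 8/20 share of Route 24 gives 37×8/20 = 14.8.
Total value = 69.8.

69.8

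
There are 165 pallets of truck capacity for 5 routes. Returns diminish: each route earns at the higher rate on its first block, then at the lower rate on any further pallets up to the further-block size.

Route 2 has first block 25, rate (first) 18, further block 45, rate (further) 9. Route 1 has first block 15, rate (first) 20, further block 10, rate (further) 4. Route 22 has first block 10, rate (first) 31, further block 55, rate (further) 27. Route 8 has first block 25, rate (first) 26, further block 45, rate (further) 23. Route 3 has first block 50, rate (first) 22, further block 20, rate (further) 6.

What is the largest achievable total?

Rank every tier by rate: Route 22/T1 31 > Route 22/T2 27 > Route 8/T1 26 > Route 8/T2 23 > Route 3/T1 22 > Route 1/T1 20 > Route 2/T1 18 > Route 2/T2 9 > Route 3/T2 6 > Route 1/T2 4.
Route 22 T1 at 31: fill all 10 → 155 left.
Route 22/T2 (27): +55 → 100 left.
Route 8 T1 at 26: fill all 25 → 75 left.
Route 8 T2 at 23: fill all 45 → 30 left.
30 remain; put them into Route 3 T1 at 22.
Total = 31×10 + 27×55 + 26×25 + 23×45 + 22×30 = 4140.

4140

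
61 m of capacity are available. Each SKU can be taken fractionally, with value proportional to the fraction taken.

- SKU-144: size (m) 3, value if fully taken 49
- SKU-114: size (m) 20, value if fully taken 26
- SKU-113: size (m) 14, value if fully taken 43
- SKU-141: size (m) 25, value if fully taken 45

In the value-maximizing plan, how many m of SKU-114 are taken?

Rank by value-to-size ratio: SKU-144 49/3≈16.3, SKU-113 43/14≈3.07, SKU-141 45/25≈1.8, SKU-114 26/20≈1.3.
All 3 m of SKU-144 fit (value 49) — 58 remain.
SKU-113: take in full, 14 m for value 43 — 44 left.
Take all of SKU-141 (25 m, value 45) — 19 m left.
19 m left: a 19/20 share of SKU-114 gives 26×19/20 = 24.7.

19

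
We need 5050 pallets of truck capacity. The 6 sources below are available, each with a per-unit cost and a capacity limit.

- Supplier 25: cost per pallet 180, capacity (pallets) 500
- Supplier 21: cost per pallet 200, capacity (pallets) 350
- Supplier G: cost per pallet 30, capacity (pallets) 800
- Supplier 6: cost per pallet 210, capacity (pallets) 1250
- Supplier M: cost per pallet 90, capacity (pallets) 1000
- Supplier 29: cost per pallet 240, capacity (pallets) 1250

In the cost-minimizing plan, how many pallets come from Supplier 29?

1150

Cheapest first:
Supplier G at 30: take all 800 pallets — 4250 still needed.
Supplier M (90): use full 1000 — 3250 pallets to go.
Supplier 25 at 180: take all 500 pallets — 2750 still needed.
Supplier 21 (200): use full 350 — 2400 pallets to go.
Take 1250 from Supplier 6 at 210 — need 1150 more.
Supplier 29 at 240: take 1150 of its 1250 — requirement met.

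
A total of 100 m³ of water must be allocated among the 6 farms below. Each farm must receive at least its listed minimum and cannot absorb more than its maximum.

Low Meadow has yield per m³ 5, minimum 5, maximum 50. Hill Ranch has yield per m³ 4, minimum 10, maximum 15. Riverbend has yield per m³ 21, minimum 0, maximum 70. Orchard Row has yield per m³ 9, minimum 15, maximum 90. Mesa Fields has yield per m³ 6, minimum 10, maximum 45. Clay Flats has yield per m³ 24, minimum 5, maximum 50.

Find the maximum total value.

Meeting every minimum uses 5+10+0+15+10+5 = 45 m³, leaving 55.
Rank by yield per m³: Clay Flats 24 > Riverbend 21 > Orchard Row 9 > Mesa Fields 6 > Low Meadow 5 > Hill Ranch 4.
Clay Flats: +45 to 50 (cap) ; 10 left.
Riverbend has room for 70 more but only 10 remain, so it gets 10.
Total = 5×5 + 4×10 + 21×10 + 9×15 + 6×10 + 24×50 = 1670.

1670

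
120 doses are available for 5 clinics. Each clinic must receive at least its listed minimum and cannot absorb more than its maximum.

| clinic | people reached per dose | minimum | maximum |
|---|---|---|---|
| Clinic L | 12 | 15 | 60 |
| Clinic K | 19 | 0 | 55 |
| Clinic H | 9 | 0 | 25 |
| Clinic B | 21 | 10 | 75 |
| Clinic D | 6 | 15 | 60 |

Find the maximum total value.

2130

Meeting every minimum uses 15+0+0+10+15 = 40 doses, leaving 80.
Rank by people reached per dose: Clinic B 21 > Clinic K 19 > Clinic L 12 > Clinic H 9 > Clinic D 6.
Clinic B: +65 to 75 (cap) → 15 left.
Clinic K has room for 55 more but only 15 remain, so it gets 15.
Total = 12×15 + 19×15 + 21×75 + 6×15 = 2130.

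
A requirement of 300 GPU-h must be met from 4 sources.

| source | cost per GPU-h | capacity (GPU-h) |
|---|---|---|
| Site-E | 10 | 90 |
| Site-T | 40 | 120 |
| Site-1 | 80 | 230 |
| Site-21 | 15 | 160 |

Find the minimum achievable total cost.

5300

Fill from the cheapest source first.
Take 90 from Site-E at 10 → need 210 more.
Site-21 (15): use full 160 → 50 GPU-h to go.
Take 50 from Site-T at 40 to finish.
Site-1: unused.
Cost = 90×10 + 160×15 + 50×40 = 5300.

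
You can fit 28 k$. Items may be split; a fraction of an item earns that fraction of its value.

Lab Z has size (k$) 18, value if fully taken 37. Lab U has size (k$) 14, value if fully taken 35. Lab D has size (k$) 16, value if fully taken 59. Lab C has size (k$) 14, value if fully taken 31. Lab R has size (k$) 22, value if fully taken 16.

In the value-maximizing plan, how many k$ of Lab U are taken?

Rank by value-to-size ratio: Lab D 59/16≈3.69, Lab U 35/14≈2.5, Lab C 31/14≈2.21, Lab Z 37/18≈2.06, Lab R 16/22≈0.727.
Lab D: take in full, 16 k$ for value 59 → 12 left.
Only 12 k$ remain; take 12/14 of Lab U for value 35×12/14 = 30.

12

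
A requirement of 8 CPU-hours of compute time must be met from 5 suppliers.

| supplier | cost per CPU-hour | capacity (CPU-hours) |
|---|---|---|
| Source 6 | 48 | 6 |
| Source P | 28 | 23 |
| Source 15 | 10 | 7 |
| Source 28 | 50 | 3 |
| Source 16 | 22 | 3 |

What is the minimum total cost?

Use suppliers in increasing cost order.
Source 15 at 10: take all 7 CPU-hours → 1 still needed.
Take 1 from Source 16 at 22 to finish.
Source P, Source 6, Source 28: unused.
Cost = 7×10 + 1×22 = 92.

92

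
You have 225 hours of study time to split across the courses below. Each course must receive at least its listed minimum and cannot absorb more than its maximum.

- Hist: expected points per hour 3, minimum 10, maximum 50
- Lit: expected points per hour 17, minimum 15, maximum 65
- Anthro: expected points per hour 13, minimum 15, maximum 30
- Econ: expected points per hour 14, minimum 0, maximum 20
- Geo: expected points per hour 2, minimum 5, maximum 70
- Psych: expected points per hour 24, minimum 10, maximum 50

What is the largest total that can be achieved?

3145

Meeting every minimum uses 10+15+15+0+5+10 = 55 hours, leaving 170.
Order the courses by expected points per hour: Psych 24 > Lit 17 > Econ 14 > Anthro 13 > Hist 3 > Geo 2.
Psych takes 40 more to reach its cap of 50 → 130 left.
Give Lit 50 more to hit its cap of 65 → 80 left.
Econ takes 20 more to reach its cap of 20 → 60 left.
Anthro takes 15 more to reach its cap of 30 → 45 left.
Hist takes 40 more to reach its cap of 50 → 5 left.
Geo has room for 65 more but only 5 remain, so it gets 10.
Total = 3×50 + 17×65 + 13×30 + 14×20 + 2×10 + 24×50 = 3145.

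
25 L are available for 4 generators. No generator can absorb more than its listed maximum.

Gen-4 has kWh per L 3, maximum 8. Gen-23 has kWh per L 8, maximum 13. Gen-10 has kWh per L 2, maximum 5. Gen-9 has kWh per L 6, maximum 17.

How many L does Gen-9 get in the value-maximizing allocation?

12

Rank by kWh per L: Gen-23 8 > Gen-9 6 > Gen-4 3 > Gen-10 2.
Give Gen-23 13 to hit its cap of 13 ; 12 left.
Only 12 left; Gen-9 takes them to reach 12.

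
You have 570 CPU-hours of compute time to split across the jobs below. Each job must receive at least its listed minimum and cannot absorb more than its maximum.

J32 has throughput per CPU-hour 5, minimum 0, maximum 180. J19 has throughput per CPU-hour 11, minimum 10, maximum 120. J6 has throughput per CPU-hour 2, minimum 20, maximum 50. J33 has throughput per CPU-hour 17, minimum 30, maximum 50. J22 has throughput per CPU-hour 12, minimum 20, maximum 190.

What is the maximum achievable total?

5410

Meeting every minimum uses 0+10+20+30+20 = 80 CPU-hours, leaving 490.
Order the jobs by throughput per CPU-hour: J33 17 > J22 12 > J19 11 > J32 5 > J6 2.
Give J33 20 more to hit its cap of 50 ; 470 left.
Give J22 170 more to hit its cap of 190 ; 300 left.
J19: +110 to 120 (cap) ; 190 left.
J32 takes 180 more to reach its cap of 180 ; 10 left.
J6 has room for 30 more but only 10 remain, so it gets 30.
Total = 5×180 + 11×120 + 2×30 + 17×50 + 12×190 = 5410.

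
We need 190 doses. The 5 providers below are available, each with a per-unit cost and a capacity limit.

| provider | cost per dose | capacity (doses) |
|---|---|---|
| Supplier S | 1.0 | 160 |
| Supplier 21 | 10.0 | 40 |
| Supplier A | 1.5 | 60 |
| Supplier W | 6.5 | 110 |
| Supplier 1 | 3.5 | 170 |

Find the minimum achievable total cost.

Cheapest first:
Take 160 from Supplier S at 1.0 → need 30 more.
Supplier A at 1.5: take 30 of its 60 → requirement met.
Supplier 1, Supplier W, Supplier 21: unused.
Cost = 160×1.0 + 30×1.5 = 205.

205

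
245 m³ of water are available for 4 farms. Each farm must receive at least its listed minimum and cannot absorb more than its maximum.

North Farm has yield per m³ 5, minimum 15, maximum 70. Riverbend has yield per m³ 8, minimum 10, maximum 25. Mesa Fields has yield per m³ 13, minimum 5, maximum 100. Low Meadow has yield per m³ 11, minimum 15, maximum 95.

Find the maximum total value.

Meeting every minimum uses 15+10+5+15 = 45 m³, leaving 200.
Order the farms by yield per m³: Mesa Fields 13 > Low Meadow 11 > Riverbend 8 > North Farm 5.
Mesa Fields: +95 to 100 (cap) — 105 left.
Give Low Meadow 80 more to hit its cap of 95 — 25 left.
Riverbend: +15 to 25 (cap) — 10 left.
Only 10 left; North Farm takes them to reach 25.
Total = 5×25 + 8×25 + 13×100 + 11×95 = 2670.

2670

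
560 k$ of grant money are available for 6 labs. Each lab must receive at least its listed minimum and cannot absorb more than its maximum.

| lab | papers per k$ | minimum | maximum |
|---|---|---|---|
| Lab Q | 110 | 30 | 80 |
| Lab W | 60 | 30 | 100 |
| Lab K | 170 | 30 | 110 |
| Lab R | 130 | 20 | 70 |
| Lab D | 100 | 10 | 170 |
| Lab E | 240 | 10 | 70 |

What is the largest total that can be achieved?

74000

Meeting every minimum uses 30+30+30+20+10+10 = 130 k$, leaving 430.
Rank by papers per k$: Lab E 240 > Lab K 170 > Lab R 130 > Lab Q 110 > Lab D 100 > Lab W 60.
Lab E takes 60 more to reach its cap of 70 — 370 left.
Lab K: +80 to 110 (cap) — 290 left.
Lab R: +50 to 70 (cap) — 240 left.
Lab Q: +50 to 80 (cap) — 190 left.
Lab D: +160 to 170 (cap) — 30 left.
Lab W has room for 70 more but only 30 remain, so it gets 60.
Total = 110×80 + 60×60 + 170×110 + 130×70 + 100×170 + 240×70 = 74000.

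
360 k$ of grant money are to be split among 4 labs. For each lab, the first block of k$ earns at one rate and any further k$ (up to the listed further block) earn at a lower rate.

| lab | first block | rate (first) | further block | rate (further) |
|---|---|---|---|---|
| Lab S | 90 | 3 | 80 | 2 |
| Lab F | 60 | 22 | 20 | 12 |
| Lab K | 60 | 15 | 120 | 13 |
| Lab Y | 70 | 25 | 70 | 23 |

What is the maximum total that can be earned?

6880

Order all 8 blocks by rate: Lab Y/tier1 25 > Lab Y/tier2 23 > Lab F/tier1 22 > Lab K/tier1 15 > Lab K/tier2 13 > Lab F/tier2 12 > Lab S/tier1 3 > Lab S/tier2 2.
Lab Y tier1 at 25: fill all 70 → 290 left.
Fill Lab Y tier2 block (70 at 23) → 220 left.
Lab F tier1 at 22: fill all 60 → 160 left.
Lab K/tier1 (15): +60 → 100 left.
100 remain; put them into Lab K tier2 at 13.
Total = 25×70 + 23×70 + 22×60 + 15×60 + 13×100 = 6880.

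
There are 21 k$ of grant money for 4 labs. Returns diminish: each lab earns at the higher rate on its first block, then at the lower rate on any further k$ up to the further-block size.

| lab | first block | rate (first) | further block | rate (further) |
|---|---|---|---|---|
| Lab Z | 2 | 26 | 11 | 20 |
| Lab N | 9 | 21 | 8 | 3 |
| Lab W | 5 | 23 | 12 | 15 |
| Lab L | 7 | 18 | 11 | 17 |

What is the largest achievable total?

Treat each block as its own option and order by rate: Lab Z/first 26 > Lab W/first 23 > Lab N/first 21 > Lab Z/second 20 > Lab L/first 18 > Lab L/second 17 > Lab W/second 15 > Lab N/second 3.
Lab Z first at 26: fill all 2 → 19 left.
Lab W first at 23: fill all 5 → 14 left.
Lab N/first (21): +9 → 5 left.
Lab Z second at 20: only 5 left, fill 5.
Total = 26×2 + 23×5 + 21×9 + 20×5 = 456.

456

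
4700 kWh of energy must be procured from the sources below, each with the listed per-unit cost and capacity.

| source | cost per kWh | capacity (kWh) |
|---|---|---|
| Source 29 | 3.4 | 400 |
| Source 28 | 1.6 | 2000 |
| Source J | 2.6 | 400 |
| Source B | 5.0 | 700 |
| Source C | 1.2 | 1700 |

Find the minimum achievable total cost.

8640

Cheapest first:
Source C (1.2): use full 1700 → 3000 kWh to go.
Source 28 at 1.6: take all 2000 kWh → 1000 still needed.
Source J at 2.6: take all 400 kWh → 600 still needed.
Source 29 at 3.4: take all 400 kWh → 200 still needed.
Take 200 from Source B at 5.0 to finish.
Cost = 1700×1.2 + 2000×1.6 + 400×2.6 + 400×3.4 + 200×5.0 = 8640.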